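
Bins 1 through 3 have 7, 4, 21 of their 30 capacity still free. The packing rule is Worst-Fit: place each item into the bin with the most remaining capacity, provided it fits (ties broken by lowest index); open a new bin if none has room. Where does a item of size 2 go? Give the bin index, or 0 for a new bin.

Bins with room: bin 1 (7), bin 2 (4), bin 3 (21).
Most room is bin 3 with 21 free.

3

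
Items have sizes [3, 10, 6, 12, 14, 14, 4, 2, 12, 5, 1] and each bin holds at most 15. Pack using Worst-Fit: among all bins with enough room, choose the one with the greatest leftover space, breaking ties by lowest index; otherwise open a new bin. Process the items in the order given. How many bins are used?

7 bins

Put 3 in bin 1; 12 remain.
Put 10 in bin 1; 2 remain.
Put 6 in bin 2; 9 remain.
Put 12 in bin 3; 3 remain.
Put 14 in bin 4; 1 remain.
Put 14 in bin 5; 1 remain.
Put 4 in bin 2; 5 remain.
Put 2 in bin 2; 3 remain.
Put 12 in bin 6; 3 remain.
Put 5 in bin 7; 10 remain.
Put 1 in bin 7; 9 remain.
Final bins: [3,10] [6,4,2] [12] [14] [14] [12] [5,1].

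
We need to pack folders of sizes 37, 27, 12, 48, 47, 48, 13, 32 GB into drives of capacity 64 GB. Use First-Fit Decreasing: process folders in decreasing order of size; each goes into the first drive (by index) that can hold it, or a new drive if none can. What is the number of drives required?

Sorted descending: 48, 48, 47, 37, 32, 27, 13, 12.
Put 48 GB in drive 1; 16 GB remain.
Put 48 GB in drive 2; 16 GB remain.
Put 47 GB in drive 3; 17 GB remain.
Put 37 GB in drive 4; 27 GB remain.
Put 32 GB in drive 5; 32 GB remain.
Put 27 GB in drive 4; 0 GB remain.
Put 13 GB in drive 1; 3 GB remain.
Put 12 GB in drive 2; 4 GB remain.

5 drives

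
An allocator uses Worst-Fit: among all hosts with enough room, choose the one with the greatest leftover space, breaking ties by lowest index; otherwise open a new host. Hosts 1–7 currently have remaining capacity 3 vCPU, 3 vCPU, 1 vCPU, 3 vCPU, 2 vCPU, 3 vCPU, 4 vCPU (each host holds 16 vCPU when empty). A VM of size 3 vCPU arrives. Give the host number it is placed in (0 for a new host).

7

Hosts with room: host 1 (3 vCPU), host 2 (3 vCPU), host 4 (3 vCPU), host 6 (3 vCPU), host 7 (4 vCPU).
Most room is host 7 with 4 vCPU free.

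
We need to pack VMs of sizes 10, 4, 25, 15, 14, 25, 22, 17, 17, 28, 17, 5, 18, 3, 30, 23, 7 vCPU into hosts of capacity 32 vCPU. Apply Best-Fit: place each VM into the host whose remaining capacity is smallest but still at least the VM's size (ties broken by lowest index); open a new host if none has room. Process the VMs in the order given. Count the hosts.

host 1: place 10 vCPU, 22 vCPU left
host 1: place 4 vCPU, 18 vCPU left
host 2: place 25 vCPU, 7 vCPU left
host 1: place 15 vCPU, 3 vCPU left
host 3: place 14 vCPU, 18 vCPU left
host 4: place 25 vCPU, 7 vCPU left
host 5: place 22 vCPU, 10 vCPU left
host 3: place 17 vCPU, 1 vCPU left
host 6: place 17 vCPU, 15 vCPU left
host 7: place 28 vCPU, 4 vCPU left
host 8: place 17 vCPU, 15 vCPU left
host 2: place 5 vCPU, 2 vCPU left
host 9: place 18 vCPU, 14 vCPU left
host 1: place 3 vCPU, 0 vCPU left
host 10: place 30 vCPU, 2 vCPU left
host 11: place 23 vCPU, 9 vCPU left
host 4: place 7 vCPU, 0 vCPU left

11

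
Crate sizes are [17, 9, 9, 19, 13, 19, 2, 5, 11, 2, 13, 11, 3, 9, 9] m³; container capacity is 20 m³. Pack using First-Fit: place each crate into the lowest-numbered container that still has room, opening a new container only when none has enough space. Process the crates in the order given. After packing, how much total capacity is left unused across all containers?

Put 17 m³ in container 1; 3 m³ remain.
Put 9 m³ in container 2; 11 m³ remain.
Put 9 m³ in container 2; 2 m³ remain.
Put 19 m³ in container 3; 1 m³ remain.
Put 13 m³ in container 4; 7 m³ remain.
Put 19 m³ in container 5; 1 m³ remain.
Put 2 m³ in container 1; 1 m³ remain.
Put 5 m³ in container 4; 2 m³ remain.
Put 11 m³ in container 6; 9 m³ remain.
Put 2 m³ in container 2; 0 m³ remain.
Put 13 m³ in container 7; 7 m³ remain.
Put 11 m³ in container 8; 9 m³ remain.
Put 3 m³ in container 6; 6 m³ remain.
Put 9 m³ in container 8; 0 m³ remain.
Put 9 m³ in container 9; 11 m³ remain.
9 containers × 20 m³ = 180 m³; used 151 m³; unused 29 m³.

29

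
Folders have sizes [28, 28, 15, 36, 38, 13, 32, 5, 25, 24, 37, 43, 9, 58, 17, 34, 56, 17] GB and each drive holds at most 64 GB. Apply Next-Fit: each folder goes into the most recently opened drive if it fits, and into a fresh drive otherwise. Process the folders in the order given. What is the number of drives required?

10

Put 28 GB in drive 1; 36 GB remain.
Put 28 GB in drive 1; 8 GB remain.
Put 15 GB in drive 2; 49 GB remain.
Put 36 GB in drive 2; 13 GB remain.
Put 38 GB in drive 3; 26 GB remain.
Put 13 GB in drive 3; 13 GB remain.
Put 32 GB in drive 4; 32 GB remain.
Put 5 GB in drive 4; 27 GB remain.
Put 25 GB in drive 4; 2 GB remain.
Put 24 GB in drive 5; 40 GB remain.
Put 37 GB in drive 5; 3 GB remain.
Put 43 GB in drive 6; 21 GB remain.
Put 9 GB in drive 6; 12 GB remain.
Put 58 GB in drive 7; 6 GB remain.
Put 17 GB in drive 8; 47 GB remain.
Put 34 GB in drive 8; 13 GB remain.
Put 56 GB in drive 9; 8 GB remain.
Put 17 GB in drive 10; 47 GB remain.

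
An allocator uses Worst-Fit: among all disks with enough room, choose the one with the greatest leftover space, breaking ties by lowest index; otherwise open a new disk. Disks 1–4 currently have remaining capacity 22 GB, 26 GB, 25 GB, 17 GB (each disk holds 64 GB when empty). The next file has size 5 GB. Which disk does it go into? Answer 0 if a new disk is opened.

Disks with room: disk 1 (22 GB), disk 2 (26 GB), disk 3 (25 GB), disk 4 (17 GB).
Most room is disk 2 with 26 GB free.

2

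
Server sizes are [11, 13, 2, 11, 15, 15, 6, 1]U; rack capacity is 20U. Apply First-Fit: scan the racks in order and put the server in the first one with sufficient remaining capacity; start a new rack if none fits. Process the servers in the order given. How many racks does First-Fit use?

Put 11U in rack 1; 9U remain.
Put 13U in rack 2; 7U remain.
Put 2U in rack 1; 7U remain.
Put 11U in rack 3; 9U remain.
Put 15U in rack 4; 5U remain.
Put 15U in rack 5; 5U remain.
Put 6U in rack 1; 1U remain.
Put 1U in rack 1; 0U remain.

5 racks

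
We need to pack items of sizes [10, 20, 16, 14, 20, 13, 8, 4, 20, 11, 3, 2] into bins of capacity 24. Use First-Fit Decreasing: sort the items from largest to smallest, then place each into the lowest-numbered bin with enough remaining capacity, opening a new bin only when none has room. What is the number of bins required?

6 bins

Sorted descending: 20, 20, 20, 16, 14, 13, 11, 10, 8, 4, 3, 2.
Put 20 in bin 1; 4 remain.
Put 20 in bin 2; 4 remain.
Put 20 in bin 3; 4 remain.
Put 16 in bin 4; 8 remain.
Put 14 in bin 5; 10 remain.
Put 13 in bin 6; 11 remain.
Put 11 in bin 6; 0 remain.
Put 10 in bin 5; 0 remain.
Put 8 in bin 4; 0 remain.
Put 4 in bin 1; 0 remain.
Put 3 in bin 2; 1 remain.
Put 2 in bin 3; 2 remain.
Final bins: [20,4] [20,3] [20,2] [16,8] [14,10] [13,11].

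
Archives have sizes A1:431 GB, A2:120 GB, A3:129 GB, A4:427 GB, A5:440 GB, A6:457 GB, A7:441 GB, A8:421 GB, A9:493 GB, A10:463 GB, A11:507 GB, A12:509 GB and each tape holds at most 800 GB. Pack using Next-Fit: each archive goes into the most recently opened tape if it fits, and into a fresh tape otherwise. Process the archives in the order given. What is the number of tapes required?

tape 1: place A1 (431 GB), 369 GB left
tape 1: place A2 (120 GB), 249 GB left
tape 1: place A3 (129 GB), 120 GB left
tape 2: place A4 (427 GB), 373 GB left
tape 3: place A5 (440 GB), 360 GB left
tape 4: place A6 (457 GB), 343 GB left
tape 5: place A7 (441 GB), 359 GB left
tape 6: place A8 (421 GB), 379 GB left
tape 7: place A9 (493 GB), 307 GB left
tape 8: place A10 (463 GB), 337 GB left
tape 9: place A11 (507 GB), 293 GB left
tape 10: place A12 (509 GB), 291 GB left
Final tapes: [431,120,129] [427] [440] [457] [441] [421] [493] [463] [507] [509].

10 tapes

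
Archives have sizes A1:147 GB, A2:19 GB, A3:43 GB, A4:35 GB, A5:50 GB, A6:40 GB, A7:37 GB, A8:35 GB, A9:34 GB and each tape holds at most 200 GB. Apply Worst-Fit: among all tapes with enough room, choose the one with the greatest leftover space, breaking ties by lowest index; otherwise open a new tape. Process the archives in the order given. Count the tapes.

3 tapes

Put A1 (147 GB) in tape 1; 53 GB remain.
Put A2 (19 GB) in tape 1; 34 GB remain.
Put A3 (43 GB) in tape 2; 157 GB remain.
Put A4 (35 GB) in tape 2; 122 GB remain.
Put A5 (50 GB) in tape 2; 72 GB remain.
Put A6 (40 GB) in tape 2; 32 GB remain.
Put A7 (37 GB) in tape 3; 163 GB remain.
Put A8 (35 GB) in tape 3; 128 GB remain.
Put A9 (34 GB) in tape 3; 94 GB remain.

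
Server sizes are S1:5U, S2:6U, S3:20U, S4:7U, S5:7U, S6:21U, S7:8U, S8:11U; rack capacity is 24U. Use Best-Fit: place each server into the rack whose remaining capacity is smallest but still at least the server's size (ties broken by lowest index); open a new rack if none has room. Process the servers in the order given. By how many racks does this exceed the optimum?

1

Best-Fit: [5,6,7] [20] [7,8] [21] [11] → 5 racks.
Total size 85U; any packing needs at least ⌈85/24⌉ = 4 racks.
An optimal packing achieves that bound: [21] [20] [11,8,5] [7,7,6] → 4 racks.
Excess: 5 − 4 = 1.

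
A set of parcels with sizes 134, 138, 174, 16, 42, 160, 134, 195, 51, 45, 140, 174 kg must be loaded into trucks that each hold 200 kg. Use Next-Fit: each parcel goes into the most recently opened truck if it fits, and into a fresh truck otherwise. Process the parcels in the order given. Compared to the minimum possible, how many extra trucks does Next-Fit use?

2

Next-Fit: [134] [138] [174,16] [42] [160] [134] [195] [51,45] [140] [174] → 10 trucks.
Total size 1403 kg; any packing needs at least ⌈1403/200⌉ = 8 trucks.
An optimal packing achieves that bound: [195] [174,16] [174] [160] [140,51] [138,45] [134,42] [134] → 8 trucks.
Excess: 10 − 8 = 2.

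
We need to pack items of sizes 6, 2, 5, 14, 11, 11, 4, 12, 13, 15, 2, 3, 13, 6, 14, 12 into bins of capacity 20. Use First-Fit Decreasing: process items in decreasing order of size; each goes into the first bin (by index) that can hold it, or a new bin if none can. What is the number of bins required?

Sorted descending: 15, 14, 14, 13, 13, 12, 12, 11, 11, 6, 6, 5, 4, 3, 2, 2.
15 → bin 1 (remaining 5)
14 → bin 2 (remaining 6)
14 → bin 3 (remaining 6)
13 → bin 4 (remaining 7)
13 → bin 5 (remaining 7)
12 → bin 6 (remaining 8)
12 → bin 7 (remaining 8)
11 → bin 8 (remaining 9)
11 → bin 9 (remaining 9)
6 → bin 2 (remaining 0)
6 → bin 3 (remaining 0)
5 → bin 1 (remaining 0)
4 → bin 4 (remaining 3)
3 → bin 4 (remaining 0)
2 → bin 5 (remaining 5)
2 → bin 5 (remaining 3)

9 bins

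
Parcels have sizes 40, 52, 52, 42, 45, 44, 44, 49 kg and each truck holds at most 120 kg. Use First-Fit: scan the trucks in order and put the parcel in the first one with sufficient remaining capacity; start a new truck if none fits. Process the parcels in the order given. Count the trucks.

4 trucks

Put 40 kg in truck 1; 80 kg remain.
Put 52 kg in truck 1; 28 kg remain.
Put 52 kg in truck 2; 68 kg remain.
Put 42 kg in truck 2; 26 kg remain.
Put 45 kg in truck 3; 75 kg remain.
Put 44 kg in truck 3; 31 kg remain.
Put 44 kg in truck 4; 76 kg remain.
Put 49 kg in truck 4; 27 kg remain.
Final trucks: [40,52] [52,42] [45,44] [44,49].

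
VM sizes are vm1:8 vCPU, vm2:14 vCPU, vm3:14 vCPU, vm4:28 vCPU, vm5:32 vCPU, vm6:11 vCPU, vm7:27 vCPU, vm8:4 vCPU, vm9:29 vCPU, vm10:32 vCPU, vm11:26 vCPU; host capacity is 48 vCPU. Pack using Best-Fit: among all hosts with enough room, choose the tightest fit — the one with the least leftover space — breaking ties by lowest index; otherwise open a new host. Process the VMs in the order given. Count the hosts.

vm1 (8 vCPU) → host 1 (remaining 40 vCPU)
vm2 (14 vCPU) → host 1 (remaining 26 vCPU)
vm3 (14 vCPU) → host 1 (remaining 12 vCPU)
vm4 (28 vCPU) → host 2 (remaining 20 vCPU)
vm5 (32 vCPU) → host 3 (remaining 16 vCPU)
vm6 (11 vCPU) → host 1 (remaining 1 vCPU)
vm7 (27 vCPU) → host 4 (remaining 21 vCPU)
vm8 (4 vCPU) → host 3 (remaining 12 vCPU)
vm9 (29 vCPU) → host 5 (remaining 19 vCPU)
vm10 (32 vCPU) → host 6 (remaining 16 vCPU)
vm11 (26 vCPU) → host 7 (remaining 22 vCPU)

7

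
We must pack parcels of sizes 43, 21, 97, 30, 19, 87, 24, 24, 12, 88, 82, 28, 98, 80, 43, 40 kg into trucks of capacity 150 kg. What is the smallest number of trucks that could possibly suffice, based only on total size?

Total size = 43 + 21 + 97 + 30 + 19 + 87 + 24 + 24 + 12 + 88 + 82 + 28 + 98 + 80 + 43 + 40 = 816 kg.
⌈816 / 150⌉ = 6.

6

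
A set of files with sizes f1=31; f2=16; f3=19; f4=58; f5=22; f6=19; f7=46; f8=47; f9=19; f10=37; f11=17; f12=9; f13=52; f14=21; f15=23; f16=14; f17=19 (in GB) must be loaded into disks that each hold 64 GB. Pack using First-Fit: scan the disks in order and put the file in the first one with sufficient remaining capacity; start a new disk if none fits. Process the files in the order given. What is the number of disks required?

f1 (31 GB) → disk 1 (remaining 33 GB)
f2 (16 GB) → disk 1 (remaining 17 GB)
f3 (19 GB) → disk 2 (remaining 45 GB)
f4 (58 GB) → disk 3 (remaining 6 GB)
f5 (22 GB) → disk 2 (remaining 23 GB)
f6 (19 GB) → disk 2 (remaining 4 GB)
f7 (46 GB) → disk 4 (remaining 18 GB)
f8 (47 GB) → disk 5 (remaining 17 GB)
f9 (19 GB) → disk 6 (remaining 45 GB)
f10 (37 GB) → disk 6 (remaining 8 GB)
f11 (17 GB) → disk 1 (remaining 0 GB)
f12 (9 GB) → disk 4 (remaining 9 GB)
f13 (52 GB) → disk 7 (remaining 12 GB)
f14 (21 GB) → disk 8 (remaining 43 GB)
f15 (23 GB) → disk 8 (remaining 20 GB)
f16 (14 GB) → disk 5 (remaining 3 GB)
f17 (19 GB) → disk 8 (remaining 1 GB)
Final disks: [31,16,17] [19,22,19] [58] [46,9] [47,14] [19,37] [52] [21,23,19].

8 disks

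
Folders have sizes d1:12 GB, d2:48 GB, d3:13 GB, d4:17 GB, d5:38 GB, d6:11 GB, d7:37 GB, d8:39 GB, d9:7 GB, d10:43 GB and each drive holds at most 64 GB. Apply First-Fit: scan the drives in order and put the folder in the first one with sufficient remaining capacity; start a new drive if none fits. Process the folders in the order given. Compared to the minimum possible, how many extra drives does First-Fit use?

1

First-Fit: [12,48] [13,17,11,7] [38] [37] [39] [43] → 6 drives.
Total size 265 GB; any packing needs at least ⌈265/64⌉ = 5 drives.
An optimal packing achieves that bound: [48,13] [43,17] [39,12,11] [38,7] [37] → 5 drives.
Excess: 6 − 5 = 1.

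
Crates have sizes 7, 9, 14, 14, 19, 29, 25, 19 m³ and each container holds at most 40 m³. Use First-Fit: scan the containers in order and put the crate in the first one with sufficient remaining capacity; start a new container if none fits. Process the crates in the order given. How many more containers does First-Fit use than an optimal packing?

First-Fit: [7,9,14] [14,19] [29] [25] [19] → 5 containers.
Total size 136 m³; any packing needs at least ⌈136/40⌉ = 4 containers.
An optimal packing achieves that bound: [29,9] [25,14] [19,19] [14,7] → 4 containers.
Excess: 5 − 4 = 1.

1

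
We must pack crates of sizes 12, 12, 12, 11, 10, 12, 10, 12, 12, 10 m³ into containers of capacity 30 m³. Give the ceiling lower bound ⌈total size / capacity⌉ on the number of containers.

Total size = 12 + 12 + 12 + 11 + 10 + 12 + 10 + 12 + 12 + 10 = 113 m³.
⌈113 / 30⌉ = 4.

4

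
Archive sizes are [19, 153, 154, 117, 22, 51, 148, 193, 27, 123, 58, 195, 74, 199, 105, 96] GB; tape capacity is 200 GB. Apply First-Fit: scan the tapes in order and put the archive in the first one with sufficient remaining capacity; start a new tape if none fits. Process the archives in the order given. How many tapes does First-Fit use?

19 GB → tape 1 (remaining 181 GB)
153 GB → tape 1 (remaining 28 GB)
154 GB → tape 2 (remaining 46 GB)
117 GB → tape 3 (remaining 83 GB)
22 GB → tape 1 (remaining 6 GB)
51 GB → tape 3 (remaining 32 GB)
148 GB → tape 4 (remaining 52 GB)
193 GB → tape 5 (remaining 7 GB)
27 GB → tape 2 (remaining 19 GB)
123 GB → tape 6 (remaining 77 GB)
58 GB → tape 6 (remaining 19 GB)
195 GB → tape 7 (remaining 5 GB)
74 GB → tape 8 (remaining 126 GB)
199 GB → tape 9 (remaining 1 GB)
105 GB → tape 8 (remaining 21 GB)
96 GB → tape 10 (remaining 104 GB)
Final tapes: [19,153,22] [154,27] [117,51] [148] [193] [123,58] [195] [74,105] [199] [96].

10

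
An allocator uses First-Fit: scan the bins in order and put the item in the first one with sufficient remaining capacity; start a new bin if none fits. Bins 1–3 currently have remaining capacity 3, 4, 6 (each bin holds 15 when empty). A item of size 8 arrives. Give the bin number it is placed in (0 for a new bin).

No bin has ≥ 8 free, so a new bin is opened.

0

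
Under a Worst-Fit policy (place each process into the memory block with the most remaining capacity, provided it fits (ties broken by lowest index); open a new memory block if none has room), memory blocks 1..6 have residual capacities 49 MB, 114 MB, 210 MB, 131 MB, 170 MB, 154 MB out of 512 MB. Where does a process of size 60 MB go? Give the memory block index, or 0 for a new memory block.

Memory blocks with room: memory block 2 (114 MB), memory block 3 (210 MB), memory block 4 (131 MB), memory block 5 (170 MB), memory block 6 (154 MB).
Most room is memory block 3 with 210 MB free.

3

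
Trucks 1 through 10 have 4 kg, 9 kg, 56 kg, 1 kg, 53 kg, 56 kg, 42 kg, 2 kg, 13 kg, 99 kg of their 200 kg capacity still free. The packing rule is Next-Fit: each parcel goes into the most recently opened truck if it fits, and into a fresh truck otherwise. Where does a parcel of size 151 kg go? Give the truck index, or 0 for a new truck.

0

Next-Fit only looks at truck 10, which has 99 kg free.
151 kg does not fit, so a new truck is opened.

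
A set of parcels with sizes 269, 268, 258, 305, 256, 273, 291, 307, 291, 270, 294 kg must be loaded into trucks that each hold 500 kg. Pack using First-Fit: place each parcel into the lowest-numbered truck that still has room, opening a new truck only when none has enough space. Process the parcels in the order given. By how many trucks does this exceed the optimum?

First-Fit: [269] [268] [258] [305] [256] [273] [291] [307] [291] [270] [294] → 11 trucks.
11 parcels exceed 250 kg (half the capacity), and no two of those can share a truck, so at least 11 trucks are needed.
So 11 is already optimal.

0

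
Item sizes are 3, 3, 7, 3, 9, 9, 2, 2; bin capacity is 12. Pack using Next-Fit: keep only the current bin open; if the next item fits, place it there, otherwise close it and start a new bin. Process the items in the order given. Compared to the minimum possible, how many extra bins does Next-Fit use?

Next-Fit: [3,3] [7,3] [9] [9,2] [2] → 5 bins.
Total size 38; any packing needs at least ⌈38/12⌉ = 4 bins.
An optimal packing achieves that bound: [9,3] [9,3] [7,3,2] [2] → 4 bins.
Excess: 5 − 4 = 1.

1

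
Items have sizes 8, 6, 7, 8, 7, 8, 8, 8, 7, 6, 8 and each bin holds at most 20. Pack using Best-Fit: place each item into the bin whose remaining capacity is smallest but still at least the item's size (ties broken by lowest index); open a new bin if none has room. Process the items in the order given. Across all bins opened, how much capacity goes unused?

19

Put 8 in bin 1; 12 remain.
Put 6 in bin 1; 6 remain.
Put 7 in bin 2; 13 remain.
Put 8 in bin 2; 5 remain.
Put 7 in bin 3; 13 remain.
Put 8 in bin 3; 5 remain.
Put 8 in bin 4; 12 remain.
Put 8 in bin 4; 4 remain.
Put 7 in bin 5; 13 remain.
Put 6 in bin 1; 0 remain.
Put 8 in bin 5; 5 remain.
5 bins × 20 = 100; used 81; unused 19.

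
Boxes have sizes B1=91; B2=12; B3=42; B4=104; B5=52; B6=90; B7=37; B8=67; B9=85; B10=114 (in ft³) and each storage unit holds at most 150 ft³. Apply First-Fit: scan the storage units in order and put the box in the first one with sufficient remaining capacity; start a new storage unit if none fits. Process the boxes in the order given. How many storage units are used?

storage unit 1: place B1 (91 ft³), 59 ft³ left
storage unit 1: place B2 (12 ft³), 47 ft³ left
storage unit 1: place B3 (42 ft³), 5 ft³ left
storage unit 2: place B4 (104 ft³), 46 ft³ left
storage unit 3: place B5 (52 ft³), 98 ft³ left
storage unit 3: place B6 (90 ft³), 8 ft³ left
storage unit 2: place B7 (37 ft³), 9 ft³ left
storage unit 4: place B8 (67 ft³), 83 ft³ left
storage unit 5: place B9 (85 ft³), 65 ft³ left
storage unit 6: place B10 (114 ft³), 36 ft³ left

6 storage units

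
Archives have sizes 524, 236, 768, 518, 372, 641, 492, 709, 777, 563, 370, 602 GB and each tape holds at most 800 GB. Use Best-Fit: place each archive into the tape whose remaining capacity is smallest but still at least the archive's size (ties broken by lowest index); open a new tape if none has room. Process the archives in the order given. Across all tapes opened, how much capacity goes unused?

Put 524 GB in tape 1; 276 GB remain.
Put 236 GB in tape 1; 40 GB remain.
Put 768 GB in tape 2; 32 GB remain.
Put 518 GB in tape 3; 282 GB remain.
Put 372 GB in tape 4; 428 GB remain.
Put 641 GB in tape 5; 159 GB remain.
Put 492 GB in tape 6; 308 GB remain.
Put 709 GB in tape 7; 91 GB remain.
Put 777 GB in tape 8; 23 GB remain.
Put 563 GB in tape 9; 237 GB remain.
Put 370 GB in tape 4; 58 GB remain.
Put 602 GB in tape 10; 198 GB remain.
10 tapes × 800 GB = 8000 GB; used 6572 GB; unused 1428 GB.

1428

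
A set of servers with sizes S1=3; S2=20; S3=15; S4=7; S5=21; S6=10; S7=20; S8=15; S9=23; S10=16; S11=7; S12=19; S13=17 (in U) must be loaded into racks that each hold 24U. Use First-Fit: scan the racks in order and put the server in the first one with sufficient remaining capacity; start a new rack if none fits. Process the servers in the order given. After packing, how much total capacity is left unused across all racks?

47

S1 (3U) → rack 1 (remaining 21U)
S2 (20U) → rack 1 (remaining 1U)
S3 (15U) → rack 2 (remaining 9U)
S4 (7U) → rack 2 (remaining 2U)
S5 (21U) → rack 3 (remaining 3U)
S6 (10U) → rack 4 (remaining 14U)
S7 (20U) → rack 5 (remaining 4U)
S8 (15U) → rack 6 (remaining 9U)
S9 (23U) → rack 7 (remaining 1U)
S10 (16U) → rack 8 (remaining 8U)
S11 (7U) → rack 4 (remaining 7U)
S12 (19U) → rack 9 (remaining 5U)
S13 (17U) → rack 10 (remaining 7U)
10 racks × 24U = 240U; used 193U; unused 47U.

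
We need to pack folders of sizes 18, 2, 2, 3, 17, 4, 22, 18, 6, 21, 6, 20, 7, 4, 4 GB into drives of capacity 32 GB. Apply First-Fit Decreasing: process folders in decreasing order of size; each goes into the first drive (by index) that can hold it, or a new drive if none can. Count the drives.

6

Sorted descending: 22, 21, 20, 18, 18, 17, 7, 6, 6, 4, 4, 4, 3, 2, 2.
22 GB → drive 1 (remaining 10 GB)
21 GB → drive 2 (remaining 11 GB)
20 GB → drive 3 (remaining 12 GB)
18 GB → drive 4 (remaining 14 GB)
18 GB → drive 5 (remaining 14 GB)
17 GB → drive 6 (remaining 15 GB)
7 GB → drive 1 (remaining 3 GB)
6 GB → drive 2 (remaining 5 GB)
6 GB → drive 3 (remaining 6 GB)
4 GB → drive 2 (remaining 1 GB)
4 GB → drive 3 (remaining 2 GB)
4 GB → drive 4 (remaining 10 GB)
3 GB → drive 1 (remaining 0 GB)
2 GB → drive 3 (remaining 0 GB)
2 GB → drive 4 (remaining 8 GB)
Final drives: [22,7,3] [21,6,4] [20,6,4,2] [18,4,2] [18] [17].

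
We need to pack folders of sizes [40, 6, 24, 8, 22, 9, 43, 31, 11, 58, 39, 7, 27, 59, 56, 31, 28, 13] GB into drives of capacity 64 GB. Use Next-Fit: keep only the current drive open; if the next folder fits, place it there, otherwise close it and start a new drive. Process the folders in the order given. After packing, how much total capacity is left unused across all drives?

Put 40 GB in drive 1; 24 GB remain.
Put 6 GB in drive 1; 18 GB remain.
Put 24 GB in drive 2; 40 GB remain.
Put 8 GB in drive 2; 32 GB remain.
Put 22 GB in drive 2; 10 GB remain.
Put 9 GB in drive 2; 1 GB remain.
Put 43 GB in drive 3; 21 GB remain.
Put 31 GB in drive 4; 33 GB remain.
Put 11 GB in drive 4; 22 GB remain.
Put 58 GB in drive 5; 6 GB remain.
Put 39 GB in drive 6; 25 GB remain.
Put 7 GB in drive 6; 18 GB remain.
Put 27 GB in drive 7; 37 GB remain.
Put 59 GB in drive 8; 5 GB remain.
Put 56 GB in drive 9; 8 GB remain.
Put 31 GB in drive 10; 33 GB remain.
Put 28 GB in drive 10; 5 GB remain.
Put 13 GB in drive 11; 51 GB remain.
11 drives × 64 GB = 704 GB; used 512 GB; unused 192 GB.

192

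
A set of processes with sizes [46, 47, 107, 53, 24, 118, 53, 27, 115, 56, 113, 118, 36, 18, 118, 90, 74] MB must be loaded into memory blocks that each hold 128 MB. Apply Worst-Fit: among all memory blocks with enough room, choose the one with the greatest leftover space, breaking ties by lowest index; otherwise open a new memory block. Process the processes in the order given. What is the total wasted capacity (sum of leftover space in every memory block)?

Put 46 MB in memory block 1; 82 MB remain.
Put 47 MB in memory block 1; 35 MB remain.
Put 107 MB in memory block 2; 21 MB remain.
Put 53 MB in memory block 3; 75 MB remain.
Put 24 MB in memory block 3; 51 MB remain.
Put 118 MB in memory block 4; 10 MB remain.
Put 53 MB in memory block 5; 75 MB remain.
Put 27 MB in memory block 5; 48 MB remain.
Put 115 MB in memory block 6; 13 MB remain.
Put 56 MB in memory block 7; 72 MB remain.
Put 113 MB in memory block 8; 15 MB remain.
Put 118 MB in memory block 9; 10 MB remain.
Put 36 MB in memory block 7; 36 MB remain.
Put 18 MB in memory block 3; 33 MB remain.
Put 118 MB in memory block 10; 10 MB remain.
Put 90 MB in memory block 11; 38 MB remain.
Put 74 MB in memory block 12; 54 MB remain.
12 memory blocks × 128 MB = 1536 MB; used 1213 MB; unused 323 MB.

323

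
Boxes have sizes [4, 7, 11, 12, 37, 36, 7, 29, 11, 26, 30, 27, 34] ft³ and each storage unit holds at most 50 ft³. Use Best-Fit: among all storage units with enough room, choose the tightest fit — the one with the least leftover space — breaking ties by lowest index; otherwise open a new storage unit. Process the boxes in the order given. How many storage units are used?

4 ft³ → storage unit 1 (remaining 46 ft³)
7 ft³ → storage unit 1 (remaining 39 ft³)
11 ft³ → storage unit 1 (remaining 28 ft³)
12 ft³ → storage unit 1 (remaining 16 ft³)
37 ft³ → storage unit 2 (remaining 13 ft³)
36 ft³ → storage unit 3 (remaining 14 ft³)
7 ft³ → storage unit 2 (remaining 6 ft³)
29 ft³ → storage unit 4 (remaining 21 ft³)
11 ft³ → storage unit 3 (remaining 3 ft³)
26 ft³ → storage unit 5 (remaining 24 ft³)
30 ft³ → storage unit 6 (remaining 20 ft³)
27 ft³ → storage unit 7 (remaining 23 ft³)
34 ft³ → storage unit 8 (remaining 16 ft³)

8 storage units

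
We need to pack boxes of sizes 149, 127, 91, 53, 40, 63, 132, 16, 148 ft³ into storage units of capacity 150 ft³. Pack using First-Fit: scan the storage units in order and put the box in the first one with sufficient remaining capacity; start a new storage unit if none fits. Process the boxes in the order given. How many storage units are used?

149 ft³ → storage unit 1 (remaining 1 ft³)
127 ft³ → storage unit 2 (remaining 23 ft³)
91 ft³ → storage unit 3 (remaining 59 ft³)
53 ft³ → storage unit 3 (remaining 6 ft³)
40 ft³ → storage unit 4 (remaining 110 ft³)
63 ft³ → storage unit 4 (remaining 47 ft³)
132 ft³ → storage unit 5 (remaining 18 ft³)
16 ft³ → storage unit 2 (remaining 7 ft³)
148 ft³ → storage unit 6 (remaining 2 ft³)
Final storage units: [149] [127,16] [91,53] [40,63] [132] [148].

6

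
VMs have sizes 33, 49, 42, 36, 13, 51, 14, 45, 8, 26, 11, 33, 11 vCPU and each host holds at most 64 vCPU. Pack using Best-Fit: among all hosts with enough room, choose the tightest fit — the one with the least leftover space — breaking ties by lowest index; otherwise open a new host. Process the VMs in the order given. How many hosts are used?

33 vCPU → host 1 (remaining 31 vCPU)
49 vCPU → host 2 (remaining 15 vCPU)
42 vCPU → host 3 (remaining 22 vCPU)
36 vCPU → host 4 (remaining 28 vCPU)
13 vCPU → host 2 (remaining 2 vCPU)
51 vCPU → host 5 (remaining 13 vCPU)
14 vCPU → host 3 (remaining 8 vCPU)
45 vCPU → host 6 (remaining 19 vCPU)
8 vCPU → host 3 (remaining 0 vCPU)
26 vCPU → host 4 (remaining 2 vCPU)
11 vCPU → host 5 (remaining 2 vCPU)
33 vCPU → host 7 (remaining 31 vCPU)
11 vCPU → host 6 (remaining 8 vCPU)
Final hosts: [33] [49,13] [42,14,8] [36,26] [51,11] [45,11] [33].

7 hosts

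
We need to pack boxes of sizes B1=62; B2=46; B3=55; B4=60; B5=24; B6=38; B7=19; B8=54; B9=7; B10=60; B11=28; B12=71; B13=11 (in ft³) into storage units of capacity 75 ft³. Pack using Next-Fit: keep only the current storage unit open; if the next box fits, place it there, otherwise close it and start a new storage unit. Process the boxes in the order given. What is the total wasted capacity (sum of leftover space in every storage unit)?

storage unit 1: place B1 (62 ft³), 13 ft³ left
storage unit 2: place B2 (46 ft³), 29 ft³ left
storage unit 3: place B3 (55 ft³), 20 ft³ left
storage unit 4: place B4 (60 ft³), 15 ft³ left
storage unit 5: place B5 (24 ft³), 51 ft³ left
storage unit 5: place B6 (38 ft³), 13 ft³ left
storage unit 6: place B7 (19 ft³), 56 ft³ left
storage unit 6: place B8 (54 ft³), 2 ft³ left
storage unit 7: place B9 (7 ft³), 68 ft³ left
storage unit 7: place B10 (60 ft³), 8 ft³ left
storage unit 8: place B11 (28 ft³), 47 ft³ left
storage unit 9: place B12 (71 ft³), 4 ft³ left
storage unit 10: place B13 (11 ft³), 64 ft³ left
10 storage units × 75 ft³ = 750 ft³; used 535 ft³; unused 215 ft³.

215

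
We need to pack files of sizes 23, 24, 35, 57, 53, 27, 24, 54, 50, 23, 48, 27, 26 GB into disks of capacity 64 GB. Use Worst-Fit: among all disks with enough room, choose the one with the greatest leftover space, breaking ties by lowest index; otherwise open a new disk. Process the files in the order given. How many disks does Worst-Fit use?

9 disks

disk 1: place 23 GB, 41 GB left
disk 1: place 24 GB, 17 GB left
disk 2: place 35 GB, 29 GB left
disk 3: place 57 GB, 7 GB left
disk 4: place 53 GB, 11 GB left
disk 2: place 27 GB, 2 GB left
disk 5: place 24 GB, 40 GB left
disk 6: place 54 GB, 10 GB left
disk 7: place 50 GB, 14 GB left
disk 5: place 23 GB, 17 GB left
disk 8: place 48 GB, 16 GB left
disk 9: place 27 GB, 37 GB left
disk 9: place 26 GB, 11 GB left
Final disks: [23,24] [35,27] [57] [53] [24,23] [54] [50] [48] [27,26].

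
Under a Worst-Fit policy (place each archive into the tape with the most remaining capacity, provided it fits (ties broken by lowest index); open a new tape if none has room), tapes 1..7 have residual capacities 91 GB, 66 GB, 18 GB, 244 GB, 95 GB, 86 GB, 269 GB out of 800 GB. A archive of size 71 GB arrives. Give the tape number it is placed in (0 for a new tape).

Tapes with room: tape 1 (91 GB), tape 4 (244 GB), tape 5 (95 GB), tape 6 (86 GB), tape 7 (269 GB).
Most room is tape 7 with 269 GB free.

7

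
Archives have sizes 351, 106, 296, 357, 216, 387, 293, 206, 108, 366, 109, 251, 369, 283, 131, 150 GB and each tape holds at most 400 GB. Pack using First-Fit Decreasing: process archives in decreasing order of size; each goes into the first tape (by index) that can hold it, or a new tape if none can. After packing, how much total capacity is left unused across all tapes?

421

Sorted descending: 387, 369, 366, 357, 351, 296, 293, 283, 251, 216, 206, 150, 131, 109, 108, 106.
tape 1: place 387 GB, 13 GB left
tape 2: place 369 GB, 31 GB left
tape 3: place 366 GB, 34 GB left
tape 4: place 357 GB, 43 GB left
tape 5: place 351 GB, 49 GB left
tape 6: place 296 GB, 104 GB left
tape 7: place 293 GB, 107 GB left
tape 8: place 283 GB, 117 GB left
tape 9: place 251 GB, 149 GB left
tape 10: place 216 GB, 184 GB left
tape 11: place 206 GB, 194 GB left
tape 10: place 150 GB, 34 GB left
tape 9: place 131 GB, 18 GB left
tape 8: place 109 GB, 8 GB left
tape 11: place 108 GB, 86 GB left
tape 7: place 106 GB, 1 GB left
11 tapes × 400 GB = 4400 GB; used 3979 GB; unused 421 GB.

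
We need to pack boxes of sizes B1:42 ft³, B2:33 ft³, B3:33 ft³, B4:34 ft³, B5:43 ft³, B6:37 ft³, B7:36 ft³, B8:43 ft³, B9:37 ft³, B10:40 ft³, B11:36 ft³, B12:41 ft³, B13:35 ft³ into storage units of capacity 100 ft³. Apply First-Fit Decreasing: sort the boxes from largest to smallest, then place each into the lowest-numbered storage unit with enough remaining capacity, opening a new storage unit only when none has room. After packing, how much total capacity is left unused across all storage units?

Sorted descending: 43, 43, 42, 41, 40, 37, 37, 36, 36, 35, 34, 33, 33.
Put 43 ft³ in storage unit 1; 57 ft³ remain.
Put 43 ft³ in storage unit 1; 14 ft³ remain.
Put 42 ft³ in storage unit 2; 58 ft³ remain.
Put 41 ft³ in storage unit 2; 17 ft³ remain.
Put 40 ft³ in storage unit 3; 60 ft³ remain.
Put 37 ft³ in storage unit 3; 23 ft³ remain.
Put 37 ft³ in storage unit 4; 63 ft³ remain.
Put 36 ft³ in storage unit 4; 27 ft³ remain.
Put 36 ft³ in storage unit 5; 64 ft³ remain.
Put 35 ft³ in storage unit 5; 29 ft³ remain.
Put 34 ft³ in storage unit 6; 66 ft³ remain.
Put 33 ft³ in storage unit 6; 33 ft³ remain.
Put 33 ft³ in storage unit 6; 0 ft³ remain.
6 storage units × 100 ft³ = 600 ft³; used 490 ft³; unused 110 ft³.

110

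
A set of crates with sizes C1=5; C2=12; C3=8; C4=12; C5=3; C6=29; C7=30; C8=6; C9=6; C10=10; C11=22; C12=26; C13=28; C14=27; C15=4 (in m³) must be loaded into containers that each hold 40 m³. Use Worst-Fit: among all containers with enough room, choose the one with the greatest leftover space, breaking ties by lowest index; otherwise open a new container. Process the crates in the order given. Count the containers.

C1 (5 m³) → container 1 (remaining 35 m³)
C2 (12 m³) → container 1 (remaining 23 m³)
C3 (8 m³) → container 1 (remaining 15 m³)
C4 (12 m³) → container 1 (remaining 3 m³)
C5 (3 m³) → container 1 (remaining 0 m³)
C6 (29 m³) → container 2 (remaining 11 m³)
C7 (30 m³) → container 3 (remaining 10 m³)
C8 (6 m³) → container 2 (remaining 5 m³)
C9 (6 m³) → container 3 (remaining 4 m³)
C10 (10 m³) → container 4 (remaining 30 m³)
C11 (22 m³) → container 4 (remaining 8 m³)
C12 (26 m³) → container 5 (remaining 14 m³)
C13 (28 m³) → container 6 (remaining 12 m³)
C14 (27 m³) → container 7 (remaining 13 m³)
C15 (4 m³) → container 5 (remaining 10 m³)
Final containers: [5,12,8,12,3] [29,6] [30,6] [10,22] [26,4] [28] [27].

7 containers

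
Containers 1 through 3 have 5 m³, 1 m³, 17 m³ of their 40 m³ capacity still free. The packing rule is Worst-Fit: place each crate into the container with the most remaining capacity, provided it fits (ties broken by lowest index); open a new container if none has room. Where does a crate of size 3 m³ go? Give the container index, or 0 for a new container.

Containers with room: container 1 (5 m³), container 3 (17 m³).
Most room is container 3 with 17 m³ free.

3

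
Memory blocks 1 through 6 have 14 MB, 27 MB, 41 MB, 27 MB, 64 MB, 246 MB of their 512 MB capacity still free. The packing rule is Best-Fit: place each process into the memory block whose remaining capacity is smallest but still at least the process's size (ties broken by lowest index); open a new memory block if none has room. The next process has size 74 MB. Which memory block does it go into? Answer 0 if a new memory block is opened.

Memory blocks with room: memory block 6 (246 MB).
Tightest fit is memory block 6 with 246 MB free.

6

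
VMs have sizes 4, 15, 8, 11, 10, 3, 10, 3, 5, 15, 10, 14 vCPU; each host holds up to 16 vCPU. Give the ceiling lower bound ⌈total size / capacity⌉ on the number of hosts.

Total size = 4 + 15 + 8 + 11 + 10 + 3 + 10 + 3 + 5 + 15 + 10 + 14 = 108 vCPU.
⌈108 / 16⌉ = 7.

7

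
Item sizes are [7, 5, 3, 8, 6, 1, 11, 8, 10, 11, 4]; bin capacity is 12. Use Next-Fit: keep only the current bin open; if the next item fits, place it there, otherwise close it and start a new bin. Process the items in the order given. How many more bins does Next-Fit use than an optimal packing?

Next-Fit: [7,5] [3,8] [6,1] [11] [8] [10] [11] [4] → 8 bins.
Total size 74; any packing needs at least ⌈74/12⌉ = 7 bins.
An optimal packing achieves that bound: [11,1] [11] [10] [8,4] [8,3] [7,5] [6] → 7 bins.
Excess: 8 − 7 = 1.

1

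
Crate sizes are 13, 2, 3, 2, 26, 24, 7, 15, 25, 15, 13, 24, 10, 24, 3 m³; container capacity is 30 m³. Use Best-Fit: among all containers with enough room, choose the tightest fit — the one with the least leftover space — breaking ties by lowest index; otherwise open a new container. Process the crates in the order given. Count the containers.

container 1: place 13 m³, 17 m³ left
container 1: place 2 m³, 15 m³ left
container 1: place 3 m³, 12 m³ left
container 1: place 2 m³, 10 m³ left
container 2: place 26 m³, 4 m³ left
container 3: place 24 m³, 6 m³ left
container 1: place 7 m³, 3 m³ left
container 4: place 15 m³, 15 m³ left
container 5: place 25 m³, 5 m³ left
container 4: place 15 m³, 0 m³ left
container 6: place 13 m³, 17 m³ left
container 7: place 24 m³, 6 m³ left
container 6: place 10 m³, 7 m³ left
container 8: place 24 m³, 6 m³ left
container 1: place 3 m³, 0 m³ left
Final containers: [13,2,3,2,7,3] [26] [24] [15,15] [25] [13,10] [24] [24].

8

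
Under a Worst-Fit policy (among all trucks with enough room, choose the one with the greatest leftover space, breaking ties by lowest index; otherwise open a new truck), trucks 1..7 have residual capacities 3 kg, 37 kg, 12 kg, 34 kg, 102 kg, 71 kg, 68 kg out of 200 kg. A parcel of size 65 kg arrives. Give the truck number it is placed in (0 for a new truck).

5

Trucks with room: truck 5 (102 kg), truck 6 (71 kg), truck 7 (68 kg).
Most room is truck 5 with 102 kg free.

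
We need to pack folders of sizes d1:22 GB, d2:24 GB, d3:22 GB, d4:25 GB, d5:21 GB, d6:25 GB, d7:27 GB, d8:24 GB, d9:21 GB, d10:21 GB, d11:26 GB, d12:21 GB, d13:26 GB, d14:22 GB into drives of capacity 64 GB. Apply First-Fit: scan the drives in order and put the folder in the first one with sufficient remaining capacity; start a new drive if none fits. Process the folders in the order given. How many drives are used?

Put d1 (22 GB) in drive 1; 42 GB remain.
Put d2 (24 GB) in drive 1; 18 GB remain.
Put d3 (22 GB) in drive 2; 42 GB remain.
Put d4 (25 GB) in drive 2; 17 GB remain.
Put d5 (21 GB) in drive 3; 43 GB remain.
Put d6 (25 GB) in drive 3; 18 GB remain.
Put d7 (27 GB) in drive 4; 37 GB remain.
Put d8 (24 GB) in drive 4; 13 GB remain.
Put d9 (21 GB) in drive 5; 43 GB remain.
Put d10 (21 GB) in drive 5; 22 GB remain.
Put d11 (26 GB) in drive 6; 38 GB remain.
Put d12 (21 GB) in drive 5; 1 GB remain.
Put d13 (26 GB) in drive 6; 12 GB remain.
Put d14 (22 GB) in drive 7; 42 GB remain.
Final drives: [22,24] [22,25] [21,25] [27,24] [21,21,21] [26,26] [22].

7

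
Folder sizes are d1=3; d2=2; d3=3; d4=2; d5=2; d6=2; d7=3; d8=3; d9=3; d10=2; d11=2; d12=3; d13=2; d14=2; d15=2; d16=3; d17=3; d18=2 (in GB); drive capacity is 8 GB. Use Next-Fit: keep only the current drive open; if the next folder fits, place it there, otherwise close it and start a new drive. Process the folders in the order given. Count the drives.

7 drives

Put d1 (3 GB) in drive 1; 5 GB remain.
Put d2 (2 GB) in drive 1; 3 GB remain.
Put d3 (3 GB) in drive 1; 0 GB remain.
Put d4 (2 GB) in drive 2; 6 GB remain.
Put d5 (2 GB) in drive 2; 4 GB remain.
Put d6 (2 GB) in drive 2; 2 GB remain.
Put d7 (3 GB) in drive 3; 5 GB remain.
Put d8 (3 GB) in drive 3; 2 GB remain.
Put d9 (3 GB) in drive 4; 5 GB remain.
Put d10 (2 GB) in drive 4; 3 GB remain.
Put d11 (2 GB) in drive 4; 1 GB remain.
Put d12 (3 GB) in drive 5; 5 GB remain.
Put d13 (2 GB) in drive 5; 3 GB remain.
Put d14 (2 GB) in drive 5; 1 GB remain.
Put d15 (2 GB) in drive 6; 6 GB remain.
Put d16 (3 GB) in drive 6; 3 GB remain.
Put d17 (3 GB) in drive 6; 0 GB remain.
Put d18 (2 GB) in drive 7; 6 GB remain.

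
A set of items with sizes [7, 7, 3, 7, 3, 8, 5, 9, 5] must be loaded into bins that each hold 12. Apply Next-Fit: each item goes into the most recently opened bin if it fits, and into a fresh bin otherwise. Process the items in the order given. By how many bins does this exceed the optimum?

Next-Fit: [7] [7,3] [7,3] [8] [5] [9] [5] → 7 bins.
Total size 54; any packing needs at least ⌈54/12⌉ = 5 bins.
An optimal packing achieves that bound: [9,3] [8,3] [7,5] [7,5] [7] → 5 bins.
Excess: 7 − 5 = 2.

2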